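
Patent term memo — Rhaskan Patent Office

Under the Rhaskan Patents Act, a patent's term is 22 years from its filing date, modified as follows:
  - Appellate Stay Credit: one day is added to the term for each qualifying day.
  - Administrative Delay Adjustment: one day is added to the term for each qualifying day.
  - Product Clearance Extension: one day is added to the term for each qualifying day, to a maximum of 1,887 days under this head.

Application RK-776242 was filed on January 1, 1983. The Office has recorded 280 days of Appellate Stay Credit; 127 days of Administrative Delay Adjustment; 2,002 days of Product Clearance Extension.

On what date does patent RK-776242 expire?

2011-04-14

Base term: filing date + 22 years → 1 January 2005.
Appellate Stay Credit: +280 days → 8 October 2005.
Administrative Delay Adjustment: +127 days → 12 February 2006.
Product Clearance Extension: 2002 days claimed exceeds the 1887-day cap, so +1887 days → 14 April 2011.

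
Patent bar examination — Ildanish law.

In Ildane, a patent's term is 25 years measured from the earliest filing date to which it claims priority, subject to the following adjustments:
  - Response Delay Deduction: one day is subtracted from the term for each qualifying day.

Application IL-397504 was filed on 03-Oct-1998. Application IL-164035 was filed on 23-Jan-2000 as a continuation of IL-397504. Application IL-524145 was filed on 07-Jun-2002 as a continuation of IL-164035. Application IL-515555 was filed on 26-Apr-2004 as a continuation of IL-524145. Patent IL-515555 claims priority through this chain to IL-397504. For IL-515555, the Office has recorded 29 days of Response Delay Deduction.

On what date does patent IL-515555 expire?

Earliest priority filing: 3 October 1998.
Base term: 3 October 1998 + 25 years → 3 October 2023.
Response Delay Deduction: −29 days → 4 September 2023.

September 4, 2023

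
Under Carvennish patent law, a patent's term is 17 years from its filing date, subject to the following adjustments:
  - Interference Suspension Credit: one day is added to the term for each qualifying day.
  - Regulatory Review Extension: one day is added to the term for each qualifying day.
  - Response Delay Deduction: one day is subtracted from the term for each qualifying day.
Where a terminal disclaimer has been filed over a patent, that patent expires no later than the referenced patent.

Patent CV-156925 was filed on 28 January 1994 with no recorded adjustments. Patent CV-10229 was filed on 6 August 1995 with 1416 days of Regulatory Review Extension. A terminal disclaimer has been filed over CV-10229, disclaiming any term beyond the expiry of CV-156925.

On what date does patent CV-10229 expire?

January 28, 2011

Natural term of CV-10229:
  Base: filing + 17 years → 6 August 2012.
  Regulatory Review Extension: +1416 days → 22 June 2016.
Expiry of referenced patent CV-156925:
  Base: filing + 17 years → 28 January 2011.
Terminal disclaimer: CV-10229 expires on the earlier of 22 June 2016 and 28 January 2011.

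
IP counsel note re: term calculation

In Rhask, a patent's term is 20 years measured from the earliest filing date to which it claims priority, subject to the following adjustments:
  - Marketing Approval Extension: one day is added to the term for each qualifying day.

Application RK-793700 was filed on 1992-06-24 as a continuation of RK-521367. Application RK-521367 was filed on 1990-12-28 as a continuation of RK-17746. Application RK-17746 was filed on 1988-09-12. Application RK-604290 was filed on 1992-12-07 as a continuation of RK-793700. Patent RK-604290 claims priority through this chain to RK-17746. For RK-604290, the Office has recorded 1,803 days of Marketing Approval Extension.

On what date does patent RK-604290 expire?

August 20, 2013

Earliest priority filing: 12 September 1988.
Base term: 12 September 1988 + 20 years → 12 September 2008.
Marketing Approval Extension: +1803 days → 20 August 2013.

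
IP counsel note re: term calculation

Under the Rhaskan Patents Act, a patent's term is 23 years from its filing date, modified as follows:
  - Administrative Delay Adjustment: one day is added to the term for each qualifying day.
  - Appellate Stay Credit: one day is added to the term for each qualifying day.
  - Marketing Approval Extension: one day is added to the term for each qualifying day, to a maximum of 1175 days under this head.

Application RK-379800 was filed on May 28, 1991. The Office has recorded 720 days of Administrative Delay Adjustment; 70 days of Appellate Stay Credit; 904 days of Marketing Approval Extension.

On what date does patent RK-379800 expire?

January 16, 2019

Base term: filing date + 23 years → 28 May 2014.
Administrative Delay Adjustment: +720 days → 17 May 2016.
Appellate Stay Credit: +70 days → 26 July 2016.
Marketing Approval Extension: 904 days (within the 1175-day cap) → +904 days → 16 January 2019.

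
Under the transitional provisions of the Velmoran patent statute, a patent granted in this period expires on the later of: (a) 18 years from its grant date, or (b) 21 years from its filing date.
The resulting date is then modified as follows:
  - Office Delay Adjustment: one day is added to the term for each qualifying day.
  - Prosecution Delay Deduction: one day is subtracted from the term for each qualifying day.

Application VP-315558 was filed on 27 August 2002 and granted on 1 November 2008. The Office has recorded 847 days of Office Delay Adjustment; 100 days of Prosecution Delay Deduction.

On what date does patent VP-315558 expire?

(a) grant + 18 years → 1 November 2026.
(b) filing + 21 years → 27 August 2023.
Later of the two: 1 November 2026.
Office Delay Adjustment: +847 days → 25 February 2029.
Prosecution Delay Deduction: −100 days → 17 November 2028.

November 17, 2028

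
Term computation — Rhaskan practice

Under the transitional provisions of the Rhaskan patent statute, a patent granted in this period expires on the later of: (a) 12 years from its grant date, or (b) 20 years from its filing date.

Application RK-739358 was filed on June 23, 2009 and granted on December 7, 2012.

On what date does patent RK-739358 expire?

(a) grant + 12 years → 7 December 2024.
(b) filing + 20 years → 23 June 2029.
Later of the two: 23 June 2029.

2029-06-23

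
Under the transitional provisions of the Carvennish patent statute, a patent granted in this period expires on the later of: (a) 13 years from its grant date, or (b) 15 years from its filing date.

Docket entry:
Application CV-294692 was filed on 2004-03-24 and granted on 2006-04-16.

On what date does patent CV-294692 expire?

(a) grant + 13 years → 16 April 2019.
(b) filing + 15 years → 24 March 2019.
Later of the two: 16 April 2019.

2019-04-16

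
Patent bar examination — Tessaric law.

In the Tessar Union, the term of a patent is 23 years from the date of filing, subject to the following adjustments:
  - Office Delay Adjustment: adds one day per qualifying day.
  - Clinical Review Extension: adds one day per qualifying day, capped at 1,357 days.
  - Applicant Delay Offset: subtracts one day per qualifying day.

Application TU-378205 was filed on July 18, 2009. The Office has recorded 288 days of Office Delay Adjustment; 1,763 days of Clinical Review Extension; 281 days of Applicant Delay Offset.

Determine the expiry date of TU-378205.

2036-04-12

Base term: filing date + 23 years → 18 July 2032.
Office Delay Adjustment: +288 days → 2 May 2033.
Clinical Review Extension: 1763 days claimed exceeds the 1357-day cap, so +1357 days → 18 January 2037.
Applicant Delay Offset: −281 days → 12 April 2036.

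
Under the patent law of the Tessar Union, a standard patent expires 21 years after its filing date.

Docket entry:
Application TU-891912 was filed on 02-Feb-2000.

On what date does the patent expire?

Filing date + 21 years → 2 February 2021.

2021-02-02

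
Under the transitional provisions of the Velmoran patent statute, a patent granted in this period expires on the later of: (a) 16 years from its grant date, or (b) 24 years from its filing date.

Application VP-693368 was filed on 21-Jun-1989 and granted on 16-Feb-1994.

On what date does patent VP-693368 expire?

(a) grant + 16 years → 16 February 2010.
(b) filing + 24 years → 21 June 2013.
Later of the two: 21 June 2013.

2013-06-21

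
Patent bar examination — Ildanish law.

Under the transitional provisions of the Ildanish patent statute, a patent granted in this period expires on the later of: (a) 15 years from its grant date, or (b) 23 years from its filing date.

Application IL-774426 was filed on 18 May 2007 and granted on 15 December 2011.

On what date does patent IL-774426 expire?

May 18, 2030

(a) grant + 15 years → 15 December 2026.
(b) filing + 23 years → 18 May 2030.
Later of the two: 18 May 2030.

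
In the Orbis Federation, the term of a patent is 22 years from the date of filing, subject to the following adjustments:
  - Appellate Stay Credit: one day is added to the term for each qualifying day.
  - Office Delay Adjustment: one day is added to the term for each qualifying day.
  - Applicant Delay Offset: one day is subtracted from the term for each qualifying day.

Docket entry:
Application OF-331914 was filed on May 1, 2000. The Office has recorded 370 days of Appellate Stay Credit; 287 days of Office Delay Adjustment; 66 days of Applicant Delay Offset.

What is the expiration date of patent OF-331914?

Base term: filing date + 22 years → 1 May 2022.
Appellate Stay Credit: +370 days → 6 May 2023.
Office Delay Adjustment: +287 days → 17 February 2024.
Applicant Delay Offset: −66 days → 13 December 2023.

2023-12-13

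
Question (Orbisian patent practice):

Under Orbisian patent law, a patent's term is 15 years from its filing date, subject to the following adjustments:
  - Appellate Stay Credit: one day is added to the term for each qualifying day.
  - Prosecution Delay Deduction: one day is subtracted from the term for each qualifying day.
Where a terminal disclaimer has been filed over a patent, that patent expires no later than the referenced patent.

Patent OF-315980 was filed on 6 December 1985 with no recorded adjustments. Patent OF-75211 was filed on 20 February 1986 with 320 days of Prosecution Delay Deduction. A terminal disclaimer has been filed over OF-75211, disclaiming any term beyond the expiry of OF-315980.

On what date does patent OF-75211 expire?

Natural term of OF-75211:
  Base: filing + 15 years → 20 February 2001.
  Prosecution Delay Deduction: −320 days → 6 April 2000.
Expiry of referenced patent OF-315980:
  Base: filing + 15 years → 6 December 2000.
Terminal disclaimer: OF-75211 expires on the earlier of 6 April 2000 and 6 December 2000.

2000-04-06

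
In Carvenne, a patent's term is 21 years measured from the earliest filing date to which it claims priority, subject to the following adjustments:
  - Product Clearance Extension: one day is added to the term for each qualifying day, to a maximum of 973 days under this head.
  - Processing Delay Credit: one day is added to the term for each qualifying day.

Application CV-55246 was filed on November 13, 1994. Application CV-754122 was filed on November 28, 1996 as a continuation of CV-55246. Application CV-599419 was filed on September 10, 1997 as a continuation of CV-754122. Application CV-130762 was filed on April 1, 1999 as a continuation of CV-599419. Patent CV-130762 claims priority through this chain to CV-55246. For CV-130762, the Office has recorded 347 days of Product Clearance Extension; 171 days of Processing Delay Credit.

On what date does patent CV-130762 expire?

2017-04-14

Earliest priority filing: 13 November 1994.
Base term: 13 November 1994 + 21 years → 13 November 2015.
Product Clearance Extension: 347 days (within the 973-day cap) → +347 days → 25 October 2016.
Processing Delay Credit: +171 days → 14 April 2017.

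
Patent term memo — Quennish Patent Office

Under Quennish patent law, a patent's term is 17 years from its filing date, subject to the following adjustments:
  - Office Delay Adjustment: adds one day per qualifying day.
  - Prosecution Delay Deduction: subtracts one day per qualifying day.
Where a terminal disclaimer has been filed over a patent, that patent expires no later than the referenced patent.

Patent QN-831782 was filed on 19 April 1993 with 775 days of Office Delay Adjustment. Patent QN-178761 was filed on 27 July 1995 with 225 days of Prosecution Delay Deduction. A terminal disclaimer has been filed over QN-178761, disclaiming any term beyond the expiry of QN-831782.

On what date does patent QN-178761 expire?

2011-12-15

Natural term of QN-178761:
  Base: filing + 17 years → 27 July 2012.
  Prosecution Delay Deduction: −225 days → 15 December 2011.
Expiry of referenced patent QN-831782:
  Base: filing + 17 years → 19 April 2010.
  Office Delay Adjustment: +775 days → 2 June 2012.
Terminal disclaimer: QN-178761 expires on the earlier of 15 December 2011 and 2 June 2012.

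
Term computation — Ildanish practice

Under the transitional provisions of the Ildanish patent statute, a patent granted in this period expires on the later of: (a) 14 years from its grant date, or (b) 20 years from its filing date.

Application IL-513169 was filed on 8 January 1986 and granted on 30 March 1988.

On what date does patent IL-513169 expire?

(a) grant + 14 years → 30 March 2002.
(b) filing + 20 years → 8 January 2006.
Later of the two: 8 January 2006.

2006-01-08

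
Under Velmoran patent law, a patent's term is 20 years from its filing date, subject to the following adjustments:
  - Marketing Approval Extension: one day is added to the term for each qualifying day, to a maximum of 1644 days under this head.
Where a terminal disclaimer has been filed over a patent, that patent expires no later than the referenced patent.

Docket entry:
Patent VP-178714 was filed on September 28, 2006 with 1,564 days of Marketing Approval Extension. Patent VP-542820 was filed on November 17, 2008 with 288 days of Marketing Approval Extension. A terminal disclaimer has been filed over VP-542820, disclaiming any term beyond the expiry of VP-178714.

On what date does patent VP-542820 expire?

Natural term of VP-542820:
  Base: filing + 20 years → 17 November 2028.
  Marketing Approval Extension: 288 days (within the 1644-day cap) → +288 days → 1 September 2029.
Expiry of referenced patent VP-178714:
  Base: filing + 20 years → 28 September 2026.
  Marketing Approval Extension: 1564 days (within the 1644-day cap) → +1564 days → 9 January 2031.
Terminal disclaimer: VP-542820 expires on the earlier of 1 September 2029 and 9 January 2031.

2029-09-01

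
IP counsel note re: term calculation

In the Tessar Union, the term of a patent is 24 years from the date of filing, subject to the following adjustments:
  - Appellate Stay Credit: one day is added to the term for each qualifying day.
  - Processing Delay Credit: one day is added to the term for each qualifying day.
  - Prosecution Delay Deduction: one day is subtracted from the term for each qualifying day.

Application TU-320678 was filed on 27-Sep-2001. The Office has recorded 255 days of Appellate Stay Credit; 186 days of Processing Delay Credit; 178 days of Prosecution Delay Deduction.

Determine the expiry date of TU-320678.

Base term: filing date + 24 years → 27 September 2025.
Appellate Stay Credit: +255 days → 9 June 2026.
Processing Delay Credit: +186 days → 12 December 2026.
Prosecution Delay Deduction: −178 days → 17 June 2026.

June 17, 2026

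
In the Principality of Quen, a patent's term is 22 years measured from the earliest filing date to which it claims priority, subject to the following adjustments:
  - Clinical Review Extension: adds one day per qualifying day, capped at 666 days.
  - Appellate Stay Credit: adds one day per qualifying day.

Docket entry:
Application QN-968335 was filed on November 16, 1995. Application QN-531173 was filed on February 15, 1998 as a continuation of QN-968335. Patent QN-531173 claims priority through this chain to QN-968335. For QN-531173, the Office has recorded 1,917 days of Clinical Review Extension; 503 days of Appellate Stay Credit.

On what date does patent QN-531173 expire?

Earliest priority filing: 16 November 1995.
Base term: 16 November 1995 + 22 years → 16 November 2017.
Clinical Review Extension: 1917 days claimed exceeds the 666-day cap, so +666 days → 13 September 2019.
Appellate Stay Credit: +503 days → 28 January 2021.

2021-01-28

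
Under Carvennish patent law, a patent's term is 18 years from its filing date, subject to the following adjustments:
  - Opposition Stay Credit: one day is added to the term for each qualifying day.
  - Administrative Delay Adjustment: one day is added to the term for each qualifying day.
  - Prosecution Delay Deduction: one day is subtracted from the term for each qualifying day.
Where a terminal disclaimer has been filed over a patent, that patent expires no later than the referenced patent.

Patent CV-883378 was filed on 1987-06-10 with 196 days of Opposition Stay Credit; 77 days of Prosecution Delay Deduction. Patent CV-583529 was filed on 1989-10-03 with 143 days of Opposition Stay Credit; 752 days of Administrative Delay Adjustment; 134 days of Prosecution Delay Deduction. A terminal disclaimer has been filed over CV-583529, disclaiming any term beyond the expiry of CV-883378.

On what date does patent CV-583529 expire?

Natural term of CV-583529:
  Base: filing + 18 years → 3 October 2007.
  Opposition Stay Credit: +143 days → 23 February 2008.
  Administrative Delay Adjustment: +752 days → 16 March 2010.
  Prosecution Delay Deduction: −134 days → 2 November 2009.
Expiry of referenced patent CV-883378:
  Base: filing + 18 years → 10 June 2005.
  Opposition Stay Credit: +196 days → 23 December 2005.
  Prosecution Delay Deduction: −77 days → 7 October 2005.
Terminal disclaimer: CV-583529 expires on the earlier of 2 November 2009 and 7 October 2005.

2005-10-07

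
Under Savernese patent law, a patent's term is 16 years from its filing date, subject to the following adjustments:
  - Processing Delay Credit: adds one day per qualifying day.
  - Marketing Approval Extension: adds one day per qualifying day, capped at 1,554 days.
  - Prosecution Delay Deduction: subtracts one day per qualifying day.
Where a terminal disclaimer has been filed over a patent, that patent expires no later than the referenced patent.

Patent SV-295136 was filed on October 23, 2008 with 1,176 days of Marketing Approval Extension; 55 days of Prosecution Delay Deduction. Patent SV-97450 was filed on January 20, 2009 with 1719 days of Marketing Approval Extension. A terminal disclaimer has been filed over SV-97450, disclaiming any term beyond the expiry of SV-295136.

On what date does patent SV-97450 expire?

November 18, 2027

Natural term of SV-97450:
  Base: filing + 16 years → 20 January 2025.
  Marketing Approval Extension: 1719 days claimed exceeds the 1554-day cap, so +1554 days → 23 April 2029.
Expiry of referenced patent SV-295136:
  Base: filing + 16 years → 23 October 2024.
  Marketing Approval Extension: 1176 days (within the 1554-day cap) → +1176 days → 12 January 2028.
  Prosecution Delay Deduction: −55 days → 18 November 2027.
Terminal disclaimer: SV-97450 expires on the earlier of 23 April 2029 and 18 November 2027.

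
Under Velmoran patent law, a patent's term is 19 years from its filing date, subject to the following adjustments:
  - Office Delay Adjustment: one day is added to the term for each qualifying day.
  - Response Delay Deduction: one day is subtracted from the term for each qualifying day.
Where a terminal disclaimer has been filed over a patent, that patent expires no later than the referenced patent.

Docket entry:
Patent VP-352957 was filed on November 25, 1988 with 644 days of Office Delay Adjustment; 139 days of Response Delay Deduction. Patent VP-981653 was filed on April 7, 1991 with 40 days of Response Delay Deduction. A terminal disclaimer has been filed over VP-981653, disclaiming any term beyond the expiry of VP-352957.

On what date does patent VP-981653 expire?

April 13, 2009

Natural term of VP-981653:
  Base: filing + 19 years → 7 April 2010.
  Response Delay Deduction: −40 days → 26 February 2010.
Expiry of referenced patent VP-352957:
  Base: filing + 19 years → 25 November 2007.
  Office Delay Adjustment: +644 days → 30 August 2009.
  Response Delay Deduction: −139 days → 13 April 2009.
Terminal disclaimer: VP-981653 expires on the earlier of 26 February 2010 and 13 April 2009.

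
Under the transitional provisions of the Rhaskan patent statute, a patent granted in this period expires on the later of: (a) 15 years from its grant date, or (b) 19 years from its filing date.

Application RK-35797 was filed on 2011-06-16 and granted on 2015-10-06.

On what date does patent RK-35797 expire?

2030-10-06

(a) grant + 15 years → 6 October 2030.
(b) filing + 19 years → 16 June 2030.
Later of the two: 6 October 2030.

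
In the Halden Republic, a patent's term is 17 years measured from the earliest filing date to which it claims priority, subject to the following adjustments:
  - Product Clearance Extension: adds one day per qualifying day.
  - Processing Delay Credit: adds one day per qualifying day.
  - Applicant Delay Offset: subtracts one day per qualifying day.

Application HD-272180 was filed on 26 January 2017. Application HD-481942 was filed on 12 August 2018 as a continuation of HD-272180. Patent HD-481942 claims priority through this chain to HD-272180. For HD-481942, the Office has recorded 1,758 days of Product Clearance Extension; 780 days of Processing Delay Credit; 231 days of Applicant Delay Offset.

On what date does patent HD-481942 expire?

2040-05-21

Earliest priority filing: 26 January 2017.
Base term: 26 January 2017 + 17 years → 26 January 2034.
Product Clearance Extension: +1758 days → 19 November 2038.
Processing Delay Credit: +780 days → 7 January 2041.
Applicant Delay Offset: −231 days → 21 May 2040.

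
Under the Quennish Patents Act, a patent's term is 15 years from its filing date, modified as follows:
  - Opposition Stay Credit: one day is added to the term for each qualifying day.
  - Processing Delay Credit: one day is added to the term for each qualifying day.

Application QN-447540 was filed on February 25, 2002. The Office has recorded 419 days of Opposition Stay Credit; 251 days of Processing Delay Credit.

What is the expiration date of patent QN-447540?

Base term: filing date + 15 years → 25 February 2017.
Opposition Stay Credit: +419 days → 20 April 2018.
Processing Delay Credit: +251 days → 27 December 2018.

2018-12-27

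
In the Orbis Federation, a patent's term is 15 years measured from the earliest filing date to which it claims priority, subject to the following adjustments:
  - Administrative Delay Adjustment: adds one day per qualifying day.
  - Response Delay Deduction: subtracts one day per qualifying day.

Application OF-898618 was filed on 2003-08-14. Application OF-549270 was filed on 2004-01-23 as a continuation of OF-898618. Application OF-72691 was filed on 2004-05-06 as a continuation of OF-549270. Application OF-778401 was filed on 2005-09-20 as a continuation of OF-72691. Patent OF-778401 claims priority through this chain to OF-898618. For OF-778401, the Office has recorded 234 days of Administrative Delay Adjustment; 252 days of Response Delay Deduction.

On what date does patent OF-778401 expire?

Earliest priority filing: 14 August 2003.
Base term: 14 August 2003 + 15 years → 14 August 2018.
Administrative Delay Adjustment: +234 days → 5 April 2019.
Response Delay Deduction: −252 days → 27 July 2018.

July 27, 2018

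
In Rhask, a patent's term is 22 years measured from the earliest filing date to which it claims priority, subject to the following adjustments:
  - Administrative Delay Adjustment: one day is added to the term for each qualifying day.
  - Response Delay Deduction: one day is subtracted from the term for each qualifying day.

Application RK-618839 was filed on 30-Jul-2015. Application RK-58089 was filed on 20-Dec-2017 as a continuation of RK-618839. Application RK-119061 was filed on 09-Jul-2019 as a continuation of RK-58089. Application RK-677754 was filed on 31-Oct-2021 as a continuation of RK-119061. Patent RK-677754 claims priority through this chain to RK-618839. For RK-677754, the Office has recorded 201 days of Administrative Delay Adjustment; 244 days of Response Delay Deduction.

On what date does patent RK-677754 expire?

2037-06-17

Earliest priority filing: 30 July 2015.
Base term: 30 July 2015 + 22 years → 30 July 2037.
Administrative Delay Adjustment: +201 days → 16 February 2038.
Response Delay Deduction: −244 days → 17 June 2037.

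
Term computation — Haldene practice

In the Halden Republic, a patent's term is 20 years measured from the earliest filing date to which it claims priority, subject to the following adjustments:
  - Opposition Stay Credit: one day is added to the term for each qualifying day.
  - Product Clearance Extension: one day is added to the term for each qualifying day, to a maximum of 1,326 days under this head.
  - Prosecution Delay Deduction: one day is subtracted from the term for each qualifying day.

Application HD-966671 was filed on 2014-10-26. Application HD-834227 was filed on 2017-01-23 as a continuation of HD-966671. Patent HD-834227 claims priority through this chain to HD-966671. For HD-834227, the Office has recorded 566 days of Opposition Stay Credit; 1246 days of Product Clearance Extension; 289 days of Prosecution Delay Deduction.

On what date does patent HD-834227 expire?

Earliest priority filing: 26 October 2014.
Base term: 26 October 2014 + 20 years → 26 October 2034.
Opposition Stay Credit: +566 days → 14 May 2036.
Product Clearance Extension: 1246 days (within the 1326-day cap) → +1246 days → 12 October 2039.
Prosecution Delay Deduction: −289 days → 27 December 2038.

2038-12-27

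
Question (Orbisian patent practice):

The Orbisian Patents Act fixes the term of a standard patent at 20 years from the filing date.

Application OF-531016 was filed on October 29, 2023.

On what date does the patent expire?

2043-10-29

Filing date + 20 years → 29 October 2043.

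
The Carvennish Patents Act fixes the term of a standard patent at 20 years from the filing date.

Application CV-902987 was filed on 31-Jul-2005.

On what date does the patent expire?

Filing date + 20 years → 31 July 2025.

July 31, 2025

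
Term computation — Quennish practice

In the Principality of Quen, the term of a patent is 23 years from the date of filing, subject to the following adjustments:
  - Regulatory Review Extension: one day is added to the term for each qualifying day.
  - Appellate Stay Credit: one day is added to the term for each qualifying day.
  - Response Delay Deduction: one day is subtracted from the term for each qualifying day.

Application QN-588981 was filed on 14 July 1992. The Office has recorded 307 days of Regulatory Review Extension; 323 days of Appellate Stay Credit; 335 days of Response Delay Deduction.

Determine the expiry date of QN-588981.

Base term: filing date + 23 years → 14 July 2015.
Regulatory Review Extension: +307 days → 16 May 2016.
Appellate Stay Credit: +323 days → 4 April 2017.
Response Delay Deduction: −335 days → 4 May 2016.

May 4, 2016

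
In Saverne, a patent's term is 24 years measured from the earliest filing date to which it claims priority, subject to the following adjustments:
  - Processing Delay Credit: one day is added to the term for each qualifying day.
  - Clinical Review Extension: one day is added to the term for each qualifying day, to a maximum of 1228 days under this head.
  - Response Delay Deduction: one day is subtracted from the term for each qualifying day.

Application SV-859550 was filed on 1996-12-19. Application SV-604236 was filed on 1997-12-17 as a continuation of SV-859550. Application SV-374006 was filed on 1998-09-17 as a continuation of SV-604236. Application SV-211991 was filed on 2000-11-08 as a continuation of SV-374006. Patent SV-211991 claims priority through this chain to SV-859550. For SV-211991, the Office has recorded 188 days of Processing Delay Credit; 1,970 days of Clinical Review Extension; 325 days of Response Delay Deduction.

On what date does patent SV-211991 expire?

2023-12-15

Earliest priority filing: 19 December 1996.
Base term: 19 December 1996 + 24 years → 19 December 2020.
Processing Delay Credit: +188 days → 25 June 2021.
Clinical Review Extension: 1970 days claimed exceeds the 1228-day cap, so +1228 days → 4 November 2024.
Response Delay Deduction: −325 days → 15 December 2023.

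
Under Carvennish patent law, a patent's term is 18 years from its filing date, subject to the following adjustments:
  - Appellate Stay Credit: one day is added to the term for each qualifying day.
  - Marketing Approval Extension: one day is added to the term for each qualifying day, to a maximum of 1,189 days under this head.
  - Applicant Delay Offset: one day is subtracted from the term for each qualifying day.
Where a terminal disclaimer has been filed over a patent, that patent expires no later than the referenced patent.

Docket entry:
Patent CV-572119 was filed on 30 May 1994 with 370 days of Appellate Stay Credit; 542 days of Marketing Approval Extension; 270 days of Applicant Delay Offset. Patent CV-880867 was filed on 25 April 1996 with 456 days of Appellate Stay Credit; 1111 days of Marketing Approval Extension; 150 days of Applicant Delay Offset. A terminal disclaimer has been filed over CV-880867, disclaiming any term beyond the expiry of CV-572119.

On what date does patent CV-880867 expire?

Natural term of CV-880867:
  Base: filing + 18 years → 25 April 2014.
  Appellate Stay Credit: +456 days → 25 July 2015.
  Marketing Approval Extension: 1111 days (within the 1189-day cap) → +1111 days → 9 August 2018.
  Applicant Delay Offset: −150 days → 12 March 2018.
Expiry of referenced patent CV-572119:
  Base: filing + 18 years → 30 May 2012.
  Appellate Stay Credit: +370 days → 4 June 2013.
  Marketing Approval Extension: 542 days (within the 1189-day cap) → +542 days → 28 November 2014.
  Applicant Delay Offset: −270 days → 3 March 2014.
Terminal disclaimer: CV-880867 expires on the earlier of 12 March 2018 and 3 March 2014.

2014-03-03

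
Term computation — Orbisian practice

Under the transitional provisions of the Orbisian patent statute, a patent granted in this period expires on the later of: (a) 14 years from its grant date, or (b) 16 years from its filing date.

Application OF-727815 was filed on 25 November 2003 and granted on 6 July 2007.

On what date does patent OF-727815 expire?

(a) grant + 14 years → 6 July 2021.
(b) filing + 16 years → 25 November 2019.
Later of the two: 6 July 2021.

2021-07-06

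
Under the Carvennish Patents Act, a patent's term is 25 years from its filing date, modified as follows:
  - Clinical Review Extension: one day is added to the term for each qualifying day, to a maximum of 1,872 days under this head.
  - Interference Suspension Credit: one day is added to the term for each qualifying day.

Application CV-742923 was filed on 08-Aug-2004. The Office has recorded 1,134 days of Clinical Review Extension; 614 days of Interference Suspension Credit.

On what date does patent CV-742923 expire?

2034-05-22

Base term: filing date + 25 years → 8 August 2029.
Clinical Review Extension: 1134 days (within the 1872-day cap) → +1134 days → 15 September 2032.
Interference Suspension Credit: +614 days → 22 May 2034.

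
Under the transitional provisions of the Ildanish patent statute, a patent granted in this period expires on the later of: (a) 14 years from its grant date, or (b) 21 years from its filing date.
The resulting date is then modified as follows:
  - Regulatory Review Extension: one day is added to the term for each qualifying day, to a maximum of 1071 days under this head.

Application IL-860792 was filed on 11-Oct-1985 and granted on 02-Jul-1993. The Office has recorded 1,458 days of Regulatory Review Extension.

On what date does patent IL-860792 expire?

June 7, 2010

(a) grant + 14 years → 2 July 2007.
(b) filing + 21 years → 11 October 2006.
Later of the two: 2 July 2007.
Regulatory Review Extension: 1458 days claimed exceeds the 1071-day cap, so +1071 days → 7 June 2010.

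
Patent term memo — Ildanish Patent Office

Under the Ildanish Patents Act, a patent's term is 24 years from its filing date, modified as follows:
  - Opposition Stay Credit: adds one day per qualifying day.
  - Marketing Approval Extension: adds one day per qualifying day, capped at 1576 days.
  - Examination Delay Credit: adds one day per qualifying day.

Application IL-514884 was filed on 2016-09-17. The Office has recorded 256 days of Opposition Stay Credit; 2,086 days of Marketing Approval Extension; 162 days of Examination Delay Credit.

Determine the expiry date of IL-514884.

Base term: filing date + 24 years → 17 September 2040.
Opposition Stay Credit: +256 days → 31 May 2041.
Marketing Approval Extension: 2086 days claimed exceeds the 1576-day cap, so +1576 days → 23 September 2045.
Examination Delay Credit: +162 days → 4 March 2046.

2046-03-04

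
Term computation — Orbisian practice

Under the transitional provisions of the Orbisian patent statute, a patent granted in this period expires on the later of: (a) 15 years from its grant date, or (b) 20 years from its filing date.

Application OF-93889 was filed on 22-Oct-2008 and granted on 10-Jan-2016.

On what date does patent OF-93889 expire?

(a) grant + 15 years → 10 January 2031.
(b) filing + 20 years → 22 October 2028.
Later of the two: 10 January 2031.

2031-01-10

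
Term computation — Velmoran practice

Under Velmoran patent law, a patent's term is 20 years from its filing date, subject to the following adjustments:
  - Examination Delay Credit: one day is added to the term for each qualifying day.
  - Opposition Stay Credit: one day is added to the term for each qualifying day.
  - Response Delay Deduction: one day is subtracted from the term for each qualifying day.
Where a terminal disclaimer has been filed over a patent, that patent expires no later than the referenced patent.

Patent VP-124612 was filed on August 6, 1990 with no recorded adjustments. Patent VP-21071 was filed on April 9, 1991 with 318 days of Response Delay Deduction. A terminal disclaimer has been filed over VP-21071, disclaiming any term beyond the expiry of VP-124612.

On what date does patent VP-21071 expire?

Natural term of VP-21071:
  Base: filing + 20 years → 9 April 2011.
  Response Delay Deduction: −318 days → 26 May 2010.
Expiry of referenced patent VP-124612:
  Base: filing + 20 years → 6 August 2010.
Terminal disclaimer: VP-21071 expires on the earlier of 26 May 2010 and 6 August 2010.

May 26, 2010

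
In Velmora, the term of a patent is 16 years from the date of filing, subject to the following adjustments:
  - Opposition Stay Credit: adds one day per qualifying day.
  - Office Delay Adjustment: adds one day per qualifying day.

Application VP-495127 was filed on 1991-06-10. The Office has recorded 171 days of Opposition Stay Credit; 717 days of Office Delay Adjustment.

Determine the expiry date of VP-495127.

2009-11-14

Base term: filing date + 16 years → 10 June 2007.
Opposition Stay Credit: +171 days → 28 November 2007.
Office Delay Adjustment: +717 days → 14 November 2009.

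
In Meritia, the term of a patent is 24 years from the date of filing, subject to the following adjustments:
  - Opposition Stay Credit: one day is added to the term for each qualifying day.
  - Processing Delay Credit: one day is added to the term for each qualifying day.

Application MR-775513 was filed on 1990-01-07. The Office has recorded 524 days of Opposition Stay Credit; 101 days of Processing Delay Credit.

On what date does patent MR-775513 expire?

2015-09-24

Base term: filing date + 24 years → 7 January 2014.
Opposition Stay Credit: +524 days → 15 June 2015.
Processing Delay Credit: +101 days → 24 September 2015.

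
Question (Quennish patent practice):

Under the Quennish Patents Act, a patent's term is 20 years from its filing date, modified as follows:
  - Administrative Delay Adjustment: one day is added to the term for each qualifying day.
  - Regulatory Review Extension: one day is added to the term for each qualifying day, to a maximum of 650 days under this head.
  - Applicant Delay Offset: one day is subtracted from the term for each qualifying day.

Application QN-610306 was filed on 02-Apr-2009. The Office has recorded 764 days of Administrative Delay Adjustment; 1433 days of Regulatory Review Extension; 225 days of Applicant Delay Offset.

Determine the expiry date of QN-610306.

Base term: filing date + 20 years → 2 April 2029.
Administrative Delay Adjustment: +764 days → 6 May 2031.
Regulatory Review Extension: 1433 days claimed exceeds the 650-day cap, so +650 days → 14 February 2033.
Applicant Delay Offset: −225 days → 4 July 2032.

July 4, 2032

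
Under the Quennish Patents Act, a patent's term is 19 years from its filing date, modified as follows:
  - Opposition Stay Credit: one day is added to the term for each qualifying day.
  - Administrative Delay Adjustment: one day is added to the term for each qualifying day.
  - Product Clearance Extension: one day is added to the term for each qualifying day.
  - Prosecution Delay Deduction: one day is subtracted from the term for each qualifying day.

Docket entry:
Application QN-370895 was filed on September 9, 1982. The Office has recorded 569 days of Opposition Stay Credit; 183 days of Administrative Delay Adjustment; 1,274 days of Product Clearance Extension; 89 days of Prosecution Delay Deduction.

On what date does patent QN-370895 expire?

Base term: filing date + 19 years → 9 September 2001.
Opposition Stay Credit: +569 days → 1 April 2003.
Administrative Delay Adjustment: +183 days → 1 October 2003.
Product Clearance Extension: +1274 days → 28 March 2007.
Prosecution Delay Deduction: −89 days → 29 December 2006.

2006-12-29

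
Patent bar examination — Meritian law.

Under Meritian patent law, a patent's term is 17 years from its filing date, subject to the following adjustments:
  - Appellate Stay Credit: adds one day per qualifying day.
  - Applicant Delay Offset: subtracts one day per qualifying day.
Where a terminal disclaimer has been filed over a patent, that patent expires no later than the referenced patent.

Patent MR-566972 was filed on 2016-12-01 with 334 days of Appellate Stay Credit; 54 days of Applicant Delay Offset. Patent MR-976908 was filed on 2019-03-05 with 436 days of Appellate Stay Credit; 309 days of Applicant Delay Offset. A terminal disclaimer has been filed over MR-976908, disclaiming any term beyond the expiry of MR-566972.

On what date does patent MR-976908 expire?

September 7, 2034

Natural term of MR-976908:
  Base: filing + 17 years → 5 March 2036.
  Appellate Stay Credit: +436 days → 15 May 2037.
  Applicant Delay Offset: −309 days → 10 July 2036.
Expiry of referenced patent MR-566972:
  Base: filing + 17 years → 1 December 2033.
  Appellate Stay Credit: +334 days → 31 October 2034.
  Applicant Delay Offset: −54 days → 7 September 2034.
Terminal disclaimer: MR-976908 expires on the earlier of 10 July 2036 and 7 September 2034.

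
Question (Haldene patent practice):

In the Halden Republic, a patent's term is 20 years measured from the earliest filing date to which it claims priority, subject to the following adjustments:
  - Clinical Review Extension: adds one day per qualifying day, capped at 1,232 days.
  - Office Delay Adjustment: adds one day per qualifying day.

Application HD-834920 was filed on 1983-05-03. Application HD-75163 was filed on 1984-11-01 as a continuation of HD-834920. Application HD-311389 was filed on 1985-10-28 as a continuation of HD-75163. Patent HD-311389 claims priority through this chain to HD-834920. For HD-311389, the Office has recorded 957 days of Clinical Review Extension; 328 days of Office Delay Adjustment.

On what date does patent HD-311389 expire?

Earliest priority filing: 3 May 1983.
Base term: 3 May 1983 + 20 years → 3 May 2003.
Clinical Review Extension: 957 days (within the 1232-day cap) → +957 days → 15 December 2005.
Office Delay Adjustment: +328 days → 8 November 2006.

2006-11-08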